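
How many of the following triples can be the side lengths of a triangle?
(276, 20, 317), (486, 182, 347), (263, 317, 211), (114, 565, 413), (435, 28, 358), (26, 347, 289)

2

(20,276,317): 20+276 ≤ 317 → not valid
(182,347,486): 182+347 > 486 → valid
(211,263,317): 211+263 > 317 → valid
(114,413,565): 114+413 ≤ 565 → not valid
(28,358,435): 28+358 ≤ 435 → not valid
(26,289,347): 26+289 ≤ 347 → not valid
2 of the 6 triples form a triangle.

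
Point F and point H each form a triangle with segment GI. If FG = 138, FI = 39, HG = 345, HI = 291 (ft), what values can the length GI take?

From triangle FGI: |138 − 39| < GI < 138 + 39, i.e. 99 < GI < 177.
From triangle HGI: 54 < GI < 636.
Both must hold, so GI lies in the intersection.

99 < GI < 177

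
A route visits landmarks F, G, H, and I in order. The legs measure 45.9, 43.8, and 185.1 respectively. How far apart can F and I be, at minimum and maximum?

95.4 ≤ FI ≤ 274.8

The maximum is all hops collinear in one direction: 45.9 + 43.8 + 185.1 = 274.8.
The longest hop is 185.1; the others sum to 89.7. Folding the others back against it leaves at least 185.1 − 89.7 = 95.4.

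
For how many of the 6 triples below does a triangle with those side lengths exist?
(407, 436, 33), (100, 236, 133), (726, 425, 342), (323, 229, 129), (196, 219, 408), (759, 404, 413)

5

(33,407,436): 33+407 > 436 → valid
(100,133,236): 100+133 ≤ 236 → not valid
(342,425,726): 342+425 > 726 → valid
(129,229,323): 129+229 > 323 → valid
(196,219,408): 196+219 > 408 → valid
(404,413,759): 404+413 > 759 → valid
5 of the 6 triples form a triangle.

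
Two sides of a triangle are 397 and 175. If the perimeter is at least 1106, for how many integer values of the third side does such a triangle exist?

Triangle inequality: 222 < x < 572. Perimeter ≥ 1106 gives x ≥ 1106 − 397 − 175 = 534.
So 534 ≤ x < 572; integers 534 through 571: 38 values.

38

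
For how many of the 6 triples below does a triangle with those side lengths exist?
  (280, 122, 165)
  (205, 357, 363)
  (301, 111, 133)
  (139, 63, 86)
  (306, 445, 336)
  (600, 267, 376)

(122,165,280): 122+165 > 280 → valid
(205,357,363): 205+357 > 363 → valid
(111,133,301): 111+133 ≤ 301 → not valid
(63,86,139): 63+86 > 139 → valid
(306,336,445): 306+336 > 445 → valid
(267,376,600): 267+376 > 600 → valid
5 of the 6 triples form a triangle.

5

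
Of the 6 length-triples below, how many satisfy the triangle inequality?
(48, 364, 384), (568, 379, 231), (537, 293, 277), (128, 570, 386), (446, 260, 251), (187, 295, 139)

5

(48,364,384): 48+364 > 384 → valid
(231,379,568): 231+379 > 568 → valid
(277,293,537): 277+293 > 537 → valid
(128,386,570): 128+386 ≤ 570 → not valid
(251,260,446): 251+260 > 446 → valid
(139,187,295): 139+187 > 295 → valid
5 of the 6 triples form a triangle.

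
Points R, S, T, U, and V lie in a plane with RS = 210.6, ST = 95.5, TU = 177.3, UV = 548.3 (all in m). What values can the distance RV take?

The maximum is all hops collinear in one direction: 210.6 + 95.5 + 177.3 + 548.3 = 1031.7.
The longest hop is 548.3; the others sum to 483.4. Folding the others back against it leaves at least 548.3 − 483.4 = 64.9.

64.9 ≤ RV ≤ 1031.7 m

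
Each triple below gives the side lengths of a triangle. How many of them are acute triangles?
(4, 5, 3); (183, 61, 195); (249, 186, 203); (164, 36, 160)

(4,5,3): 3²+4² = 25 = 5² → right
(183,61,195): 61²+183² = 37210 < 38025 = 195² → obtuse
(249,186,203): 186²+203² = 75805 > 62001 = 249² → acute
(164,36,160): 36²+160² = 26896 = 164² → right
1 of the 4 is acute.

1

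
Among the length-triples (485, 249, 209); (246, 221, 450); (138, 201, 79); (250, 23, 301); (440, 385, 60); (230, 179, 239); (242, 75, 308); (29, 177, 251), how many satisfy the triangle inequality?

5

(209,249,485): 209+249 ≤ 485 → not valid
(221,246,450): 221+246 > 450 → valid
(79,138,201): 79+138 > 201 → valid
(23,250,301): 23+250 ≤ 301 → not valid
(60,385,440): 60+385 > 440 → valid
(179,230,239): 179+230 > 239 → valid
(75,242,308): 75+242 > 308 → valid
(29,177,251): 29+177 ≤ 251 → not valid
5 of the 8 triples form a triangle.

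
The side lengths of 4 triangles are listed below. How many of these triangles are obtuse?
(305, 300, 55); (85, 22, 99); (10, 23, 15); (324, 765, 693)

2

(305,300,55): 55²+300² = 93025 = 305² → right
(85,22,99): 22²+85² = 7709 < 9801 = 99² → obtuse
(10,23,15): 10²+15² = 325 < 529 = 23² → obtuse
(324,765,693): 324²+693² = 585225 = 765² → right
2 of the 4 are obtuse.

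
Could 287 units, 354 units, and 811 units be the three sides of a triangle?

The longest side is 811, but the other two sum to only 641.
641 < 811, so the triangle inequality fails.

No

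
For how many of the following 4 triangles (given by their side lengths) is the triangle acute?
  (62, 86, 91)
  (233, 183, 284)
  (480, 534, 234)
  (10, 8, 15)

2

(62,86,91): 62²+86² = 11240 > 8281 = 91² → acute
(233,183,284): 183²+233² = 87778 > 80656 = 284² → acute
(480,534,234): 234²+480² = 285156 = 534² → right
(10,8,15): 8²+10² = 164 < 225 = 15² → obtuse
2 of the 4 are acute.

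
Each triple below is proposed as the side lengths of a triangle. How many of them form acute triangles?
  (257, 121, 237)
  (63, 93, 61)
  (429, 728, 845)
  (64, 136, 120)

(257,121,237): 121²+237² = 70810 > 66049 = 257² → acute
(63,93,61): 61²+63² = 7690 < 8649 = 93² → obtuse
(429,728,845): 429²+728² = 714025 = 845² → right
(64,136,120): 64²+120² = 18496 = 136² → right
1 of the 4 is acute.

1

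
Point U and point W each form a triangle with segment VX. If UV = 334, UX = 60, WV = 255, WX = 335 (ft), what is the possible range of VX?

From triangle UVX: |334 − 60| < VX < 334 + 60, i.e. 274 < VX < 394.
From triangle WVX: 80 < VX < 590.
Both must hold, so VX lies in the intersection.

274 < VX < 394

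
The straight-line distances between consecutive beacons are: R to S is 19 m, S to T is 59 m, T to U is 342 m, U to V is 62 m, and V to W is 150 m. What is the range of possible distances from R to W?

52 ≤ RW ≤ 632 m

The maximum is all hops collinear in one direction: 19 + 59 + 342 + 62 + 150 = 632.
The longest hop is 342; the others sum to 290. Folding the others back against it leaves at least 342 − 290 = 52.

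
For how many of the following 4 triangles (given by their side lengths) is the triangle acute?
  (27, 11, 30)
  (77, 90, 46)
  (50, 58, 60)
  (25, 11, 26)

(27,11,30): 11²+27² = 850 < 900 = 30² → obtuse
(77,90,46): 46²+77² = 8045 < 8100 = 90² → obtuse
(50,58,60): 50²+58² = 5864 > 3600 = 60² → acute
(25,11,26): 11²+25² = 746 > 676 = 26² → acute
2 of the 4 are acute.

2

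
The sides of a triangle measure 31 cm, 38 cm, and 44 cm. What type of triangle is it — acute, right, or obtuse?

acute

Compare the square of the longest side to the sum of squares of the other two: 31² + 38² = 2405 > 1936 = 44².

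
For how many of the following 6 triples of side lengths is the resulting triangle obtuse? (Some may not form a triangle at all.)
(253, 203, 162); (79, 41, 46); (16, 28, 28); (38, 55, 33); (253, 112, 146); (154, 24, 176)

4

(253,203,162): 162²+203² = 67453 > 64009 = 253² → acute
(79,41,46): 41²+46² = 3797 < 6241 = 79² → obtuse
(16,28,28): 16²+28² = 1040 > 784 = 28² → acute
(38,55,33): 33²+38² = 2533 < 3025 = 55² → obtuse
(253,112,146): 112²+146² = 33860 < 64009 = 253² → obtuse
(154,24,176): 24²+154² = 24292 < 30976 = 176² → obtuse
4 of the 6 are obtuse.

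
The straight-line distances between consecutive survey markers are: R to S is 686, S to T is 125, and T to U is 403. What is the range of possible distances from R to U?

158 ≤ RU ≤ 1214

The maximum is all hops collinear in one direction: 686 + 125 + 403 = 1214.
The longest hop is 686; the others sum to 528. Folding the others back against it leaves at least 686 − 528 = 158.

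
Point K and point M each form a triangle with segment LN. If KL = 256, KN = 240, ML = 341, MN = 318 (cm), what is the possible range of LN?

23 < LN < 496

From triangle KLN: |256 − 240| < LN < 256 + 240, i.e. 16 < LN < 496.
From triangle MLN: 23 < LN < 659.
Both must hold, so LN lies in the intersection.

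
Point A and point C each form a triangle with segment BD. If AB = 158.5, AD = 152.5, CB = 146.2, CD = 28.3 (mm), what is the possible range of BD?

117.9 < BD < 174.5

From triangle ABD: |158.5 − 152.5| < BD < 158.5 + 152.5, i.e. 6.0 < BD < 311.0.
From triangle CBD: 117.9 < BD < 174.5.
Both must hold, so BD lies in the intersection.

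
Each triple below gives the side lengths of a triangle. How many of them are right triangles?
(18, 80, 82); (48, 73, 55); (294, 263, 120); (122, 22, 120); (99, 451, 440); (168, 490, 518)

5

(18,80,82): 18²+80² = 6724 = 82² → right
(48,73,55): 48²+55² = 5329 = 73² → right
(294,263,120): 120²+263² = 83569 < 86436 = 294² → obtuse
(122,22,120): 22²+120² = 14884 = 122² → right
(99,451,440): 99²+440² = 203401 = 451² → right
(168,490,518): 168²+490² = 268324 = 518² → right
5 of the 6 are right.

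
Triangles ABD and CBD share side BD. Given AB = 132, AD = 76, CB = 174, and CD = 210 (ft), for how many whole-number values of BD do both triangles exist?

From triangle ABD: 56 < BD < 208.
From triangle CBD: 36 < BD < 384.
Intersection: 56 < BD < 208, so integers 57 through 207: 151 values.

151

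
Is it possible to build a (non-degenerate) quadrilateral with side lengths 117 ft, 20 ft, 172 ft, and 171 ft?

Yes

A quadrilateral exists iff every side is shorter than the sum of the others — equivalently, the longest side is less than the sum of the rest.
Longest side 172 < 308 (sum of the remaining 3), so yes.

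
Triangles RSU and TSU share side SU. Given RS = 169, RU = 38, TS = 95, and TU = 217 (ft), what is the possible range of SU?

From triangle RSU: |169 − 38| < SU < 169 + 38, i.e. 131 < SU < 207.
From triangle TSU: 122 < SU < 312.
Both must hold, so SU lies in the intersection.

131 < SU < 207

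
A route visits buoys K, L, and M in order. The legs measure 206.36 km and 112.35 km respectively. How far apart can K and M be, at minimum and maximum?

By the triangle inequality, |206.36 − 112.35| ≤ KM ≤ 206.36 + 112.35.

94.01 ≤ KM ≤ 318.71 km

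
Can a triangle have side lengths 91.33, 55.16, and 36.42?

Yes

The longest side is 91.33, and the other two sum to 91.58.
Since 91.58 > 91.33, the triangle inequality holds.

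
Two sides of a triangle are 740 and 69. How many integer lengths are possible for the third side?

137

The third side lies in the open interval (671, 809).
Integers from 672 to 808 inclusive: 808 − 672 + 1 = 137.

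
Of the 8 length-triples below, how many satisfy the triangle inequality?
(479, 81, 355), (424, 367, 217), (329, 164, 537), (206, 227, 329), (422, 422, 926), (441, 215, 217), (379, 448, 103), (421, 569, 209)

4

(81,355,479): 81+355 ≤ 479 → not valid
(217,367,424): 217+367 > 424 → valid
(164,329,537): 164+329 ≤ 537 → not valid
(206,227,329): 206+227 > 329 → valid
(422,422,926): 422+422 ≤ 926 → not valid
(215,217,441): 215+217 ≤ 441 → not valid
(103,379,448): 103+379 > 448 → valid
(209,421,569): 209+421 > 569 → valid
4 of the 8 triples form a triangle.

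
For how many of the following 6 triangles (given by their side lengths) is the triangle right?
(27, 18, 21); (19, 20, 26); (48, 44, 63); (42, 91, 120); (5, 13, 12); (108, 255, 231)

(27,18,21): 18²+21² = 765 > 729 = 27² → acute
(19,20,26): 19²+20² = 761 > 676 = 26² → acute
(48,44,63): 44²+48² = 4240 > 3969 = 63² → acute
(42,91,120): 42²+91² = 10045 < 14400 = 120² → obtuse
(5,13,12): 5²+12² = 169 = 13² → right
(108,255,231): 108²+231² = 65025 = 255² → right
2 of the 6 are right.

2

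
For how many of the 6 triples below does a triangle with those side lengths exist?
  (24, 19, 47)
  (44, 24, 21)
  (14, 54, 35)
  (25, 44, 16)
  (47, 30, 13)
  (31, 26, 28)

2

(19,24,47): 19+24 ≤ 47 → not valid
(21,24,44): 21+24 > 44 → valid
(14,35,54): 14+35 ≤ 54 → not valid
(16,25,44): 16+25 ≤ 44 → not valid
(13,30,47): 13+30 ≤ 47 → not valid
(26,28,31): 26+28 > 31 → valid
2 of the 6 triples form a triangle.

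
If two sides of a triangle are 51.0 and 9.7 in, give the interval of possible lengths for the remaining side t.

By the triangle inequality, t must be less than 51.0 + 9.7 = 60.7 and greater than |51.0 − 9.7| = 41.3.

41.3 < t < 60.7 (in)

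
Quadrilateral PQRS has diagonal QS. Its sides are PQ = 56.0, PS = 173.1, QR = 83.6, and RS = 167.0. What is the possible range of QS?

From triangle PQS: |56.0 − 173.1| < QS < 56.0 + 173.1, i.e. 117.1 < QS < 229.1.
From triangle RQS: 83.4 < QS < 250.6.
Both must hold, so QS lies in the intersection.

117.1 < QS < 229.1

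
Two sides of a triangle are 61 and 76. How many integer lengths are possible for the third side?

121

The third side lies in the open interval (15, 137).
Integers from 16 to 136 inclusive: 136 − 16 + 1 = 121.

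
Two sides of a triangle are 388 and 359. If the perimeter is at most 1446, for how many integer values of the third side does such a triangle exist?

670

Triangle inequality: 29 < x < 747. Perimeter ≤ 1446 gives x ≤ 1446 − 388 − 359 = 699.
So 29 < x ≤ 699; integers 30 through 699: 670 values.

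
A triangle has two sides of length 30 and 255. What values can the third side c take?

By the triangle inequality, c must be less than 30 + 255 = 285 and greater than |30 − 255| = 225.

225 < c < 285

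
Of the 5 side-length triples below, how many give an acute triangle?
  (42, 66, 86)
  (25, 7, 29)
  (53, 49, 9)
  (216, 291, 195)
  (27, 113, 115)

(42,66,86): 42²+66² = 6120 < 7396 = 86² → obtuse
(25,7,29): 7²+25² = 674 < 841 = 29² → obtuse
(53,49,9): 9²+49² = 2482 < 2809 = 53² → obtuse
(216,291,195): 195²+216² = 84681 = 291² → right
(27,113,115): 27²+113² = 13498 > 13225 = 115² → acute
1 of the 5 is acute.

1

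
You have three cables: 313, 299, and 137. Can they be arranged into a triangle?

The longest side is 313, and the other two sum to 436.
Since 436 > 313, the triangle inequality holds.

Yes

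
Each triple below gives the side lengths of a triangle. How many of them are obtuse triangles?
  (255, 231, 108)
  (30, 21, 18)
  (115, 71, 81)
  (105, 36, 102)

(255,231,108): 108²+231² = 65025 = 255² → right
(30,21,18): 18²+21² = 765 < 900 = 30² → obtuse
(115,71,81): 71²+81² = 11602 < 13225 = 115² → obtuse
(105,36,102): 36²+102² = 11700 > 11025 = 105² → acute
2 of the 4 are obtuse.

2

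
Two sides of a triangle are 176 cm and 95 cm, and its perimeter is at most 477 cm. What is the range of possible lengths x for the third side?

81 < x ≤ 206 cm

Triangle inequality alone gives 81 < x < 271.
The perimeter condition gives x ≤ 477 − 176 − 95 = 206.
Intersecting the two: 81 < x ≤ 206.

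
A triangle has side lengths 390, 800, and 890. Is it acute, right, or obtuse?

right

Compare the square of the longest side to the sum of squares of the other two: 390² + 800² = 792100 = 890².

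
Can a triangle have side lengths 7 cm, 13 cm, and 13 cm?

Yes

The longest side is 13, and the other two sum to 20.
Since 20 > 13, the triangle inequality holds.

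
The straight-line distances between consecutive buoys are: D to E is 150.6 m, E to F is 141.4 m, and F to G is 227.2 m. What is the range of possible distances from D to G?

0 ≤ DG ≤ 519.2 m

The maximum is all hops collinear in one direction: 150.6 + 141.4 + 227.2 = 519.2.
The longest hop is 227.2; the others sum to 292.0. Since 227.2 ≤ 292.0, the path can fold back on itself completely, so the minimum distance is 0.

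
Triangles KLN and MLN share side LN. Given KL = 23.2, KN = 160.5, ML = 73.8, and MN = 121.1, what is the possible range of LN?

137.3 < LN < 183.7

From triangle KLN: |23.2 − 160.5| < LN < 23.2 + 160.5, i.e. 137.3 < LN < 183.7.
From triangle MLN: 47.3 < LN < 194.9.
Both must hold, so LN lies in the intersection.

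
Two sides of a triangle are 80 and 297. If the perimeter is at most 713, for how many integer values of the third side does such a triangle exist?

Triangle inequality: 217 < x < 377. Perimeter ≤ 713 gives x ≤ 713 − 80 − 297 = 336.
So 217 < x ≤ 336; integers 218 through 336: 119 values.

119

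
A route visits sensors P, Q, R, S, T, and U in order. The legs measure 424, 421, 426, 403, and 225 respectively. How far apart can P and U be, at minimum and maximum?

0 ≤ PU ≤ 1899

The maximum is all hops collinear in one direction: 424 + 421 + 426 + 403 + 225 = 1899.
The longest hop is 426; the others sum to 1473. Since 426 ≤ 1473, the path can fold back on itself completely, so the minimum distance is 0.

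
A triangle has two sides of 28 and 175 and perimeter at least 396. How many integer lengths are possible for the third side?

Triangle inequality: 147 < x < 203. Perimeter ≥ 396 gives x ≥ 396 − 28 − 175 = 193.
So 193 ≤ x < 203; integers 193 through 202: 10 values.

10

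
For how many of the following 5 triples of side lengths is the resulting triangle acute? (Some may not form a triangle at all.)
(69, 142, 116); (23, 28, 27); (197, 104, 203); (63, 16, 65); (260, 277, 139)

3

(69,142,116): 69²+116² = 18217 < 20164 = 142² → obtuse
(23,28,27): 23²+27² = 1258 > 784 = 28² → acute
(197,104,203): 104²+197² = 49625 > 41209 = 203² → acute
(63,16,65): 16²+63² = 4225 = 65² → right
(260,277,139): 139²+260² = 86921 > 76729 = 277² → acute
3 of the 5 are acute.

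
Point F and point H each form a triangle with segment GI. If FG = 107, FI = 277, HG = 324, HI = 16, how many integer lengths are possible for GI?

31

From triangle FGI: 170 < GI < 384.
From triangle HGI: 308 < GI < 340.
Intersection: 308 < GI < 340, so integers 309 through 339: 31 values.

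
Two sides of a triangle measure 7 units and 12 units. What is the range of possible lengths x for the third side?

By the triangle inequality, x must be less than 7 + 12 = 19 and greater than |7 − 12| = 5.

5 < x < 19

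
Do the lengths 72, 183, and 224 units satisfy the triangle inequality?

The longest side is 224, and the other two sum to 255.
Since 255 > 224, the triangle inequality holds.

Yes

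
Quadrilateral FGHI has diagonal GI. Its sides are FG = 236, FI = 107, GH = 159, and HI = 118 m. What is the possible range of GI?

129 < GI < 277

From triangle FGI: |236 − 107| < GI < 236 + 107, i.e. 129 < GI < 343.
From triangle HGI: 41 < GI < 277.
Both must hold, so GI lies in the intersection.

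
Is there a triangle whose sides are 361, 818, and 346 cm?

No

The longest side is 818, but the other two sum to only 707.
707 < 818, so the triangle inequality fails.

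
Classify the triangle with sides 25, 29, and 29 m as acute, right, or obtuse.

Compare the square of the longest side to the sum of squares of the other two: 25² + 29² = 1466 > 841 = 29².

acute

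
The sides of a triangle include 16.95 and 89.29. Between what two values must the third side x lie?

72.34 < x < 106.24

By the triangle inequality, x must be less than 16.95 + 89.29 = 106.24 and greater than |16.95 − 89.29| = 72.34.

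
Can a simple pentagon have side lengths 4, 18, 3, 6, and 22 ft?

A pentagon exists iff every side is shorter than the sum of the others — equivalently, the longest side is less than the sum of the rest.
Longest side 22 < 31 (sum of the remaining 4), so yes.

Yes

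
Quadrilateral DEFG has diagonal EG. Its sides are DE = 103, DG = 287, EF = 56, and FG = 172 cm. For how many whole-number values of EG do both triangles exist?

43

From triangle DEG: 184 < EG < 390.
From triangle FEG: 116 < EG < 228.
Intersection: 184 < EG < 228, so integers 185 through 227: 43 values.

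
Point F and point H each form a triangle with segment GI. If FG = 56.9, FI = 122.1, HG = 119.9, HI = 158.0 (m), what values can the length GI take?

65.2 < GI < 179.0

From triangle FGI: |56.9 − 122.1| < GI < 56.9 + 122.1, i.e. 65.2 < GI < 179.0.
From triangle HGI: 38.1 < GI < 277.9.
Both must hold, so GI lies in the intersection.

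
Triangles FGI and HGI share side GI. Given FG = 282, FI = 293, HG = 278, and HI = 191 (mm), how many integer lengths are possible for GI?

381

From triangle FGI: 11 < GI < 575.
From triangle HGI: 87 < GI < 469.
Intersection: 87 < GI < 469, so integers 88 through 468: 381 values.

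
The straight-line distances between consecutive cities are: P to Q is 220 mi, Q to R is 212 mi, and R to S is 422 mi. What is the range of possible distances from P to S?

The maximum is all hops collinear in one direction: 220 + 212 + 422 = 854.
The longest hop is 422; the others sum to 432. Since 422 ≤ 432, the path can fold back on itself completely, so the minimum distance is 0.

0 ≤ PS ≤ 854 mi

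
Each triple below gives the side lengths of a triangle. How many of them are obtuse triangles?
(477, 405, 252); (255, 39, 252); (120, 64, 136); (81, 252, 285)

(477,405,252): 252²+405² = 227529 = 477² → right
(255,39,252): 39²+252² = 65025 = 255² → right
(120,64,136): 64²+120² = 18496 = 136² → right
(81,252,285): 81²+252² = 70065 < 81225 = 285² → obtuse
1 of the 4 is obtuse.

1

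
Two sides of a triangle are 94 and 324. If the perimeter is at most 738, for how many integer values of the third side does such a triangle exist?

90

Triangle inequality: 230 < x < 418. Perimeter ≤ 738 gives x ≤ 738 − 94 − 324 = 320.
So 230 < x ≤ 320; integers 231 through 320: 90 values.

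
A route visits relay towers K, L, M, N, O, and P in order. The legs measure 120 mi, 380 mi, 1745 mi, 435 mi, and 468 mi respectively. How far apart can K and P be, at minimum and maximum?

The maximum is all hops collinear in one direction: 120 + 380 + 1745 + 435 + 468 = 3148.
The longest hop is 1745; the others sum to 1403. Folding the others back against it leaves at least 1745 − 1403 = 342.

342 ≤ KP ≤ 3148 mi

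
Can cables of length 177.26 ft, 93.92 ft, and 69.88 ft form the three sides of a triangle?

No

The longest side is 177.26, but the other two sum to only 163.80.
163.80 < 177.26, so the triangle inequality fails.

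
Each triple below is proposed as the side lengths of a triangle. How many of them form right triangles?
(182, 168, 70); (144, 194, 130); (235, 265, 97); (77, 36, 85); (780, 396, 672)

(182,168,70): 70²+168² = 33124 = 182² → right
(144,194,130): 130²+144² = 37636 = 194² → right
(235,265,97): 97²+235² = 64634 < 70225 = 265² → obtuse
(77,36,85): 36²+77² = 7225 = 85² → right
(780,396,672): 396²+672² = 608400 = 780² → right
4 of the 5 are right.

4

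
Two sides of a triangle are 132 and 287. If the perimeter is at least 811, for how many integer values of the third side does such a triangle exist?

Triangle inequality: 155 < x < 419. Perimeter ≥ 811 gives x ≥ 811 − 132 − 287 = 392.
So 392 ≤ x < 419; integers 392 through 418: 27 values.

27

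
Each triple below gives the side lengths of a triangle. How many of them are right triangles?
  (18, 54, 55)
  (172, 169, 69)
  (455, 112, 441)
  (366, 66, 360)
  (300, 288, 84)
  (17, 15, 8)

(18,54,55): 18²+54² = 3240 > 3025 = 55² → acute
(172,169,69): 69²+169² = 33322 > 29584 = 172² → acute
(455,112,441): 112²+441² = 207025 = 455² → right
(366,66,360): 66²+360² = 133956 = 366² → right
(300,288,84): 84²+288² = 90000 = 300² → right
(17,15,8): 8²+15² = 289 = 17² → right
4 of the 6 are right.

4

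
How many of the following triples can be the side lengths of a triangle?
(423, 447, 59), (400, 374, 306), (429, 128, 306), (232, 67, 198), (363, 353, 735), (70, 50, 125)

4

(59,423,447): 59+423 > 447 → valid
(306,374,400): 306+374 > 400 → valid
(128,306,429): 128+306 > 429 → valid
(67,198,232): 67+198 > 232 → valid
(353,363,735): 353+363 ≤ 735 → not valid
(50,70,125): 50+70 ≤ 125 → not valid
4 of the 6 triples form a triangle.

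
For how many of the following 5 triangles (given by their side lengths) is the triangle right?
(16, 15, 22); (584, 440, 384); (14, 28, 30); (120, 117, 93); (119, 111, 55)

1

(16,15,22): 15²+16² = 481 < 484 = 22² → obtuse
(584,440,384): 384²+440² = 341056 = 584² → right
(14,28,30): 14²+28² = 980 > 900 = 30² → acute
(120,117,93): 93²+117² = 22338 > 14400 = 120² → acute
(119,111,55): 55²+111² = 15346 > 14161 = 119² → acute
1 of the 5 is right.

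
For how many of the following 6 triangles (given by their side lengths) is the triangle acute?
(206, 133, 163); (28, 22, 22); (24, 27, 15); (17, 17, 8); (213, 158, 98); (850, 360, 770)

4

(206,133,163): 133²+163² = 44258 > 42436 = 206² → acute
(28,22,22): 22²+22² = 968 > 784 = 28² → acute
(24,27,15): 15²+24² = 801 > 729 = 27² → acute
(17,17,8): 8²+17² = 353 > 289 = 17² → acute
(213,158,98): 98²+158² = 34568 < 45369 = 213² → obtuse
(850,360,770): 360²+770² = 722500 = 850² → right
4 of the 6 are acute.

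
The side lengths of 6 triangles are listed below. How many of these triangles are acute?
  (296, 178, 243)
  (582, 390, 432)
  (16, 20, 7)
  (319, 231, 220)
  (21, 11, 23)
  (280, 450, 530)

2

(296,178,243): 178²+243² = 90733 > 87616 = 296² → acute
(582,390,432): 390²+432² = 338724 = 582² → right
(16,20,7): 7²+16² = 305 < 400 = 20² → obtuse
(319,231,220): 220²+231² = 101761 = 319² → right
(21,11,23): 11²+21² = 562 > 529 = 23² → acute
(280,450,530): 280²+450² = 280900 = 530² → right
2 of the 6 are acute.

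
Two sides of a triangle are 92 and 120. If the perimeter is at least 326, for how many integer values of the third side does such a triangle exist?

Triangle inequality: 28 < x < 212. Perimeter ≥ 326 gives x ≥ 326 − 92 − 120 = 114.
So 114 ≤ x < 212; integers 114 through 211: 98 values.

98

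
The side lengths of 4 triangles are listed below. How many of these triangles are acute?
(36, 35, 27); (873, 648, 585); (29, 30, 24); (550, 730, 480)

2

(36,35,27): 27²+35² = 1954 > 1296 = 36² → acute
(873,648,585): 585²+648² = 762129 = 873² → right
(29,30,24): 24²+29² = 1417 > 900 = 30² → acute
(550,730,480): 480²+550² = 532900 = 730² → right
2 of the 4 are acute.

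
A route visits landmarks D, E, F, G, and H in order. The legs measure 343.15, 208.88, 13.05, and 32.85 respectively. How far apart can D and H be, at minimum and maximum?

88.37 ≤ DH ≤ 597.93

The maximum is all hops collinear in one direction: 343.15 + 208.88 + 13.05 + 32.85 = 597.93.
The longest hop is 343.15; the others sum to 254.78. Folding the others back against it leaves at least 343.15 − 254.78 = 88.37.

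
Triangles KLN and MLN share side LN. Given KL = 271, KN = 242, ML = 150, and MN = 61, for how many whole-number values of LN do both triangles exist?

121

From triangle KLN: 29 < LN < 513.
From triangle MLN: 89 < LN < 211.
Intersection: 89 < LN < 211, so integers 90 through 210: 121 values.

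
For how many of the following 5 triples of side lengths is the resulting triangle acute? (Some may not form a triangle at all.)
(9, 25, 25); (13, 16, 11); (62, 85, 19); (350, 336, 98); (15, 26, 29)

3

(9,25,25): 9²+25² = 706 > 625 = 25² → acute
(13,16,11): 11²+13² = 290 > 256 = 16² → acute
(62,85,19): 19+62 ≤ 85, not a triangle
(350,336,98): 98²+336² = 122500 = 350² → right
(15,26,29): 15²+26² = 901 > 841 = 29² → acute
3 of the 5 are acute.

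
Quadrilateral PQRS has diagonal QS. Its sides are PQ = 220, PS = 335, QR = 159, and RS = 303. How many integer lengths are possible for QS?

317

From triangle PQS: 115 < QS < 555.
From triangle RQS: 144 < QS < 462.
Intersection: 144 < QS < 462, so integers 145 through 461: 317 values.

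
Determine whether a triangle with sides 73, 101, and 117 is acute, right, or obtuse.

Compare the square of the longest side to the sum of squares of the other two: 73² + 101² = 15530 > 13689 = 117².

acute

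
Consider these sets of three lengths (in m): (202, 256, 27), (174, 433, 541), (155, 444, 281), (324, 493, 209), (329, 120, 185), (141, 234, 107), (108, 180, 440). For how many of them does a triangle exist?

3

(27,202,256): 27+202 ≤ 256 → not valid
(174,433,541): 174+433 > 541 → valid
(155,281,444): 155+281 ≤ 444 → not valid
(209,324,493): 209+324 > 493 → valid
(120,185,329): 120+185 ≤ 329 → not valid
(107,141,234): 107+141 > 234 → valid
(108,180,440): 108+180 ≤ 440 → not valid
3 of the 7 triples form a triangle.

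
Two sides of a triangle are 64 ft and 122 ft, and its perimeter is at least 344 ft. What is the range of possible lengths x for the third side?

Triangle inequality alone gives 58 < x < 186.
The perimeter condition gives x ≥ 344 − 64 − 122 = 158.
Intersecting the two: 158 ≤ x < 186.

158 ≤ x < 186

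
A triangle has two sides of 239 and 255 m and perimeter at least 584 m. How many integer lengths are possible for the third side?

Triangle inequality: 16 < x < 494. Perimeter ≥ 584 gives x ≥ 584 − 239 − 255 = 90.
So 90 ≤ x < 494; integers 90 through 493: 404 values.

404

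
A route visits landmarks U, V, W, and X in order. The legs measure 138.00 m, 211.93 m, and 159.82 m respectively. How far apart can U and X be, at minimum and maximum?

0 ≤ UX ≤ 509.75 m

The maximum is all hops collinear in one direction: 138.00 + 211.93 + 159.82 = 509.75.
The longest hop is 211.93; the others sum to 297.82. Since 211.93 ≤ 297.82, the path can fold back on itself completely, so the minimum distance is 0.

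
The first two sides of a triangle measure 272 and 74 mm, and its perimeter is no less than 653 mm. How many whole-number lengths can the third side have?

39

Triangle inequality: 198 < x < 346. Perimeter ≥ 653 gives x ≥ 653 − 272 − 74 = 307.
So 307 ≤ x < 346; integers 307 through 345: 39 values.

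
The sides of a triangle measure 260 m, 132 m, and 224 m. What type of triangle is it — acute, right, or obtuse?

right

Compare the square of the longest side to the sum of squares of the other two: 132² + 224² = 67600 = 260².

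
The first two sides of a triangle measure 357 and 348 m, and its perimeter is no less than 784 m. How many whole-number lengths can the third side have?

Triangle inequality: 9 < x < 705. Perimeter ≥ 784 gives x ≥ 784 − 357 − 348 = 79.
So 79 ≤ x < 705; integers 79 through 704: 626 values.

626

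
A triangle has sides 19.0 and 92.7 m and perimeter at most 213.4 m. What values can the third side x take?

Triangle inequality alone gives 73.7 < x < 111.7.
The perimeter condition gives x ≤ 213.4 − 19.0 − 92.7 = 101.7.
Intersecting the two: 73.7 < x ≤ 101.7.

73.7 < x ≤ 101.7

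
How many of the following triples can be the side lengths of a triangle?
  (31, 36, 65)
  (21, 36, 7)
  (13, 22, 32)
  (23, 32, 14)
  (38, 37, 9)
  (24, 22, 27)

(31,36,65): 31+36 > 65 → valid
(7,21,36): 7+21 ≤ 36 → not valid
(13,22,32): 13+22 > 32 → valid
(14,23,32): 14+23 > 32 → valid
(9,37,38): 9+37 > 38 → valid
(22,24,27): 22+24 > 27 → valid
5 of the 6 triples form a triangle.

5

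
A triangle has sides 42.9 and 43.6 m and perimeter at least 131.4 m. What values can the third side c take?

Triangle inequality alone gives 0.7 < c < 86.5.
The perimeter condition gives c ≥ 131.4 − 42.9 − 43.6 = 44.9.
Intersecting the two: 44.9 ≤ c < 86.5.

44.9 ≤ c < 86.5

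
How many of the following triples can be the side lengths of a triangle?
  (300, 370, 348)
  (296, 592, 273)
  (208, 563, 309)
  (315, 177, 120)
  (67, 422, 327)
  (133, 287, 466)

1

(300,348,370): 300+348 > 370 → valid
(273,296,592): 273+296 ≤ 592 → not valid
(208,309,563): 208+309 ≤ 563 → not valid
(120,177,315): 120+177 ≤ 315 → not valid
(67,327,422): 67+327 ≤ 422 → not valid
(133,287,466): 133+287 ≤ 466 → not valid
1 of the 6 triples forms a triangle.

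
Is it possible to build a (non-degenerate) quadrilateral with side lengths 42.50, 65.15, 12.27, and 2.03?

No

For a quadrilateral, each side must be shorter than the sum of the others.
Here the longest side is 65.15, but the remaining 3 sides sum to only 56.80.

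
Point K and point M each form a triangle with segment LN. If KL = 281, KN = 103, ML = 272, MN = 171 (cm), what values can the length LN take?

178 < LN < 384

From triangle KLN: |281 − 103| < LN < 281 + 103, i.e. 178 < LN < 384.
From triangle MLN: 101 < LN < 443.
Both must hold, so LN lies in the intersection.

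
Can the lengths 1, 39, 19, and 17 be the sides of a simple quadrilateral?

For a quadrilateral, each side must be shorter than the sum of the others.
Here the longest side is 39, but the remaining 3 sides sum to only 37.

No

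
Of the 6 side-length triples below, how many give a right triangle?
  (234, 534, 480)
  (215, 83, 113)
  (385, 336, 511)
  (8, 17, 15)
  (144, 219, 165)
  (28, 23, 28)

4

(234,534,480): 234²+480² = 285156 = 534² → right
(215,83,113): 83+113 ≤ 215, not a triangle
(385,336,511): 336²+385² = 261121 = 511² → right
(8,17,15): 8²+15² = 289 = 17² → right
(144,219,165): 144²+165² = 47961 = 219² → right
(28,23,28): 23²+28² = 1313 > 784 = 28² → acute
4 of the 6 are right.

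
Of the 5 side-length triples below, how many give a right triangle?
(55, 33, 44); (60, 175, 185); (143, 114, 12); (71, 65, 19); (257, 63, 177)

(55,33,44): 33²+44² = 3025 = 55² → right
(60,175,185): 60²+175² = 34225 = 185² → right
(143,114,12): 12+114 ≤ 143, not a triangle
(71,65,19): 19²+65² = 4586 < 5041 = 71² → obtuse
(257,63,177): 63+177 ≤ 257, not a triangle
2 of the 5 are right.

2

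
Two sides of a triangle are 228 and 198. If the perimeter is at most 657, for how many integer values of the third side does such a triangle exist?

201

Triangle inequality: 30 < x < 426. Perimeter ≤ 657 gives x ≤ 657 − 228 − 198 = 231.
So 30 < x ≤ 231; integers 31 through 231: 201 values.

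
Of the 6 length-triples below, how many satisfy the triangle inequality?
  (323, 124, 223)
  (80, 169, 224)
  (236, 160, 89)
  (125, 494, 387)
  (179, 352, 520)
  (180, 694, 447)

5

(124,223,323): 124+223 > 323 → valid
(80,169,224): 80+169 > 224 → valid
(89,160,236): 89+160 > 236 → valid
(125,387,494): 125+387 > 494 → valid
(179,352,520): 179+352 > 520 → valid
(180,447,694): 180+447 ≤ 694 → not valid
5 of the 6 triples form a triangle.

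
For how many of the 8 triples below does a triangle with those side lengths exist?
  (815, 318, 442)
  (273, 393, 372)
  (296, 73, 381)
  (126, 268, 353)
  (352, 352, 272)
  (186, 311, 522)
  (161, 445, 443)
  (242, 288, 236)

5

(318,442,815): 318+442 ≤ 815 → not valid
(273,372,393): 273+372 > 393 → valid
(73,296,381): 73+296 ≤ 381 → not valid
(126,268,353): 126+268 > 353 → valid
(272,352,352): 272+352 > 352 → valid
(186,311,522): 186+311 ≤ 522 → not valid
(161,443,445): 161+443 > 445 → valid
(236,242,288): 236+242 > 288 → valid
5 of the 8 triples form a triangle.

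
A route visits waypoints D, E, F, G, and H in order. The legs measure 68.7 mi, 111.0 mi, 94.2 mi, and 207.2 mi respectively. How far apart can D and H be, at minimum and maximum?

The maximum is all hops collinear in one direction: 68.7 + 111.0 + 94.2 + 207.2 = 481.1.
The longest hop is 207.2; the others sum to 273.9. Since 207.2 ≤ 273.9, the path can fold back on itself completely, so the minimum distance is 0.

0 ≤ DH ≤ 481.1 mi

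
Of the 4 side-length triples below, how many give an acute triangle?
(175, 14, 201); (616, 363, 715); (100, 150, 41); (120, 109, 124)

1

(175,14,201): 14+175 ≤ 201, not a triangle
(616,363,715): 363²+616² = 511225 = 715² → right
(100,150,41): 41+100 ≤ 150, not a triangle
(120,109,124): 109²+120² = 26281 > 15376 = 124² → acute
1 of the 4 is acute.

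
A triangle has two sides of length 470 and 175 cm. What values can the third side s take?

295 < s < 645 (cm)

By the triangle inequality, s must be less than 470 + 175 = 645 and greater than |470 − 175| = 295.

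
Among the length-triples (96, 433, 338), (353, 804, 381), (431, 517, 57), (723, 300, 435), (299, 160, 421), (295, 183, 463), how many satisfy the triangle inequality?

4

(96,338,433): 96+338 > 433 → valid
(353,381,804): 353+381 ≤ 804 → not valid
(57,431,517): 57+431 ≤ 517 → not valid
(300,435,723): 300+435 > 723 → valid
(160,299,421): 160+299 > 421 → valid
(183,295,463): 183+295 > 463 → valid
4 of the 6 triples form a triangle.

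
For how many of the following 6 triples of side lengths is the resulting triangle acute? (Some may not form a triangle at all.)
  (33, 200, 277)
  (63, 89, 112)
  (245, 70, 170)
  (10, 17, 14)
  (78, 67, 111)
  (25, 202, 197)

(33,200,277): 33+200 ≤ 277, not a triangle
(63,89,112): 63²+89² = 11890 < 12544 = 112² → obtuse
(245,70,170): 70+170 ≤ 245, not a triangle
(10,17,14): 10²+14² = 296 > 289 = 17² → acute
(78,67,111): 67²+78² = 10573 < 12321 = 111² → obtuse
(25,202,197): 25²+197² = 39434 < 40804 = 202² → obtuse
1 of the 6 is acute.

1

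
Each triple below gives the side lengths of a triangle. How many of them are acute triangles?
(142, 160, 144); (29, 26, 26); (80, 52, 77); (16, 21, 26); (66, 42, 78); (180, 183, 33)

5

(142,160,144): 142²+144² = 40900 > 25600 = 160² → acute
(29,26,26): 26²+26² = 1352 > 841 = 29² → acute
(80,52,77): 52²+77² = 8633 > 6400 = 80² → acute
(16,21,26): 16²+21² = 697 > 676 = 26² → acute
(66,42,78): 42²+66² = 6120 > 6084 = 78² → acute
(180,183,33): 33²+180² = 33489 = 183² → right
5 of the 6 are acute.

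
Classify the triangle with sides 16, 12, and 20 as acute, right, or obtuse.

right

Compare the square of the longest side to the sum of squares of the other two: 12² + 16² = 400 = 20².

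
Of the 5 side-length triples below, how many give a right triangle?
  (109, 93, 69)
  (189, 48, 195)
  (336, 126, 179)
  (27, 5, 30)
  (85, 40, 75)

(109,93,69): 69²+93² = 13410 > 11881 = 109² → acute
(189,48,195): 48²+189² = 38025 = 195² → right
(336,126,179): 126+179 ≤ 336, not a triangle
(27,5,30): 5²+27² = 754 < 900 = 30² → obtuse
(85,40,75): 40²+75² = 7225 = 85² → right
2 of the 5 are right.

2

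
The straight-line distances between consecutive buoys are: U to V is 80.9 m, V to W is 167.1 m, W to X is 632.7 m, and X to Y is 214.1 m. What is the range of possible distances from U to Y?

170.6 ≤ UY ≤ 1094.8 m

The maximum is all hops collinear in one direction: 80.9 + 167.1 + 632.7 + 214.1 = 1094.8.
The longest hop is 632.7; the others sum to 462.1. Folding the others back against it leaves at least 632.7 − 462.1 = 170.6.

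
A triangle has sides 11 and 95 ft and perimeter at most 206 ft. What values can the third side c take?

84 < c ≤ 100 ft

Triangle inequality alone gives 84 < c < 106.
The perimeter condition gives c ≤ 206 − 11 − 95 = 100.
Intersecting the two: 84 < c ≤ 100.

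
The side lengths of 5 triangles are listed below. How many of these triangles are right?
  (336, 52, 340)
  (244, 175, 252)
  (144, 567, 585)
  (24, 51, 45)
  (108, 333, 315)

(336,52,340): 52²+336² = 115600 = 340² → right
(244,175,252): 175²+244² = 90161 > 63504 = 252² → acute
(144,567,585): 144²+567² = 342225 = 585² → right
(24,51,45): 24²+45² = 2601 = 51² → right
(108,333,315): 108²+315² = 110889 = 333² → right
4 of the 5 are right.

4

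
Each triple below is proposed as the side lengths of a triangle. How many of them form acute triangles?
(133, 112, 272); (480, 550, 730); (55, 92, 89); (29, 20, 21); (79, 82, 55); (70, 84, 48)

(133,112,272): 112+133 ≤ 272, not a triangle
(480,550,730): 480²+550² = 532900 = 730² → right
(55,92,89): 55²+89² = 10946 > 8464 = 92² → acute
(29,20,21): 20²+21² = 841 = 29² → right
(79,82,55): 55²+79² = 9266 > 6724 = 82² → acute
(70,84,48): 48²+70² = 7204 > 7056 = 84² → acute
3 of the 6 are acute.

3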